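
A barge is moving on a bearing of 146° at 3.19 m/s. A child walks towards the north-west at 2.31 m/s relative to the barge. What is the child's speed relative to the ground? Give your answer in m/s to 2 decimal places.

1.02 m/s

Taking east as x and north as y: barge velocity = (1.784, -2.645) m/s; child velocity relative to barge = (-1.633, 1.633) m/s.
Velocity relative to ground = (1.784, -2.645) + (-1.633, 1.633) = (0.150, -1.011) m/s.
Speed = |(0.150, -1.011)| = 1.022 m/s.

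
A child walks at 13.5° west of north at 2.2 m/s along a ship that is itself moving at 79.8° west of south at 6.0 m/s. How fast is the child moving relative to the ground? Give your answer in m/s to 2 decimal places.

6.51 m/s

Taking east as x and north as y: ship velocity = (-5.905, -1.063) m/s; child velocity relative to ship = (-0.514, 2.139) m/s.
Velocity relative to ground = (-5.905, -1.063) + (-0.514, 2.139) = (-6.419, 1.077) m/s.
Speed = |(-6.419, 1.077)| = 6.508 m/s.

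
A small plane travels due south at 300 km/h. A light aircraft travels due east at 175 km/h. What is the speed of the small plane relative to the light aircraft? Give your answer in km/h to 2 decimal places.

347.31 km/h

Taking east as x and north as y: small plane velocity = (0.000, -300.000) km/h; light aircraft velocity = (175.000, 0.000) km/h.
Velocity of small plane relative to light aircraft = (0.000, -300.000) − (175.000, 0.000) = (-175.000, -300.000) km/h.
Magnitude = |(-175.000, -300.000)| = 347.311 km/h.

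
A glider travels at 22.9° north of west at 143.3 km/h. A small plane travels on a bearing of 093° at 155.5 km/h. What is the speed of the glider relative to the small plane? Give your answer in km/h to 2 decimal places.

Taking east as x and north as y: glider velocity = (-132.006, 55.761) km/h; small plane velocity = (155.287, -8.138) km/h.
Velocity of glider relative to small plane = (-132.006, 55.761) − (155.287, -8.138) = (-287.293, 63.900) km/h.
Magnitude = |(-287.293, 63.900)| = 294.313 km/h.

294.31 km/h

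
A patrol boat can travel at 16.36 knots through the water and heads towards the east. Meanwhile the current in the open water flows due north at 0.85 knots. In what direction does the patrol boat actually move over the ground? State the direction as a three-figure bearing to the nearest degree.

Taking east as x and north as y: velocity relative to the water = (16.360, 0.000) knots; the water relative to ground = (0.000, 0.850) knots.
Velocity relative to ground = (16.360, 0.000) + (0.000, 0.850) = (16.360, 0.850) knots.
Bearing = atan2(16.36, 0.85) = 87.03° clockwise from north.

087°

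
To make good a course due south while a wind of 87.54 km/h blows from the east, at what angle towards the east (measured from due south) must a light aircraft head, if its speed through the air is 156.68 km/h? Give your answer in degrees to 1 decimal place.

34.0°

The wind pushes perpendicular to the desired track; the heading must have a component into the wind equal to 87.54 km/h: 156.68 sin θ = 87.54.
sin θ = 0.5587, so θ = 33.967°.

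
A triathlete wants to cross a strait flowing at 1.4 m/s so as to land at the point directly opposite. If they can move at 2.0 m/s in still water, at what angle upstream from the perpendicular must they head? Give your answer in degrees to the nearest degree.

44°

To cancel the current, the upstream component of the triathlete's velocity must equal the flow: 2.0 sin θ = 1.4.
sin θ = 1.4 / 2.0 = 0.7000.
θ = arcsin(0.7000) = 44.427°.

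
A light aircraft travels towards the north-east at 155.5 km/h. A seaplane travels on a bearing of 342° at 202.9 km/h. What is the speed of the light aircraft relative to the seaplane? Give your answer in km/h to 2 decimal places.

Taking east as x and north as y: light aircraft velocity = (109.955, 109.955) km/h; seaplane velocity = (-62.700, 192.969) km/h.
Velocity of light aircraft relative to seaplane = (109.955, 109.955) − (-62.700, 192.969) = (172.655, -83.014) km/h.
Magnitude = |(172.655, -83.014)| = 191.575 km/h.

191.58 km/h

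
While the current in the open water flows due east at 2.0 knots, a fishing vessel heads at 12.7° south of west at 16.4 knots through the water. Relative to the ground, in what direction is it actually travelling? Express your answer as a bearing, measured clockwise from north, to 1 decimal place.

Taking east as x and north as y: velocity relative to the water = (-15.999, -3.605) knots; the water relative to ground = (2.000, 0.000) knots.
Velocity relative to ground = (-15.999, -3.605) + (2.000, 0.000) = (-13.999, -3.605) knots.
Bearing = atan2(-14.00, -3.61) = 255.56° clockwise from north.

255.6°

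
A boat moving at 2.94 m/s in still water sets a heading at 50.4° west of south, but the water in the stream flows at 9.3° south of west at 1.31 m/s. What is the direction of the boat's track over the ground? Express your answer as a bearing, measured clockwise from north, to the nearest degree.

240°

Taking east as x and north as y: velocity relative to the water = (-2.265, -1.874) m/s; the water relative to ground = (-1.293, -0.212) m/s.
Velocity relative to ground = (-2.265, -1.874) + (-1.293, -0.212) = (-3.558, -2.086) m/s.
Bearing = atan2(-3.56, -2.09) = 239.62° clockwise from north.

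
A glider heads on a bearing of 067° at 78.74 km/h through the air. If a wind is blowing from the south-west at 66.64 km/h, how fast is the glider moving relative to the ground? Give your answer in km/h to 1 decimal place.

Taking east as x and north as y: velocity relative to the air = (72.481, 30.766) km/h; the air relative to ground = (47.122, 47.122) km/h.
Velocity relative to ground = (72.481, 30.766) + (47.122, 47.122) = (119.602, 77.888) km/h.
Speed = |(119.602, 77.888)| = 142.728 km/h.

142.7 km/h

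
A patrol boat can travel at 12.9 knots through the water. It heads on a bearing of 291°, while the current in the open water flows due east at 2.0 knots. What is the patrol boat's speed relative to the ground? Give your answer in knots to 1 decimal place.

Taking east as x and north as y: velocity relative to the water = (-12.043, 4.623) knots; the water relative to ground = (2.000, 0.000) knots.
Velocity relative to ground = (-12.043, 4.623) + (2.000, 0.000) = (-10.043, 4.623) knots.
Speed = |(-10.043, 4.623)| = 11.056 knots.

11.1 knots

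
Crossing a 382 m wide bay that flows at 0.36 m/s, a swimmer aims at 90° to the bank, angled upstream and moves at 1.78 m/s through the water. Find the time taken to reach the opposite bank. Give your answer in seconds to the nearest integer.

215 s

The component of the swimmer's velocity perpendicular to the bank is 1.78 m/s.
The current is parallel to the bank, so it does not affect the crossing time.
Time = 382 / 1.780 = 214.607 s.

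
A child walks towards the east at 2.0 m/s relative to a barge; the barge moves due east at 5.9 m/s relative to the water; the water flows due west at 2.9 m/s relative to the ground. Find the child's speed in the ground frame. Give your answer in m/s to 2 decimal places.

5.00 m/s

In east/north components (m/s): child relative to barge = (2.000, 0.000); barge relative to water = (5.900, 0.000); water relative to ground = (-2.900, 0.000).
Sum = (5.000, 0.000) m/s.
Speed = |(5.000, 0.000)| = 5.000 m/s.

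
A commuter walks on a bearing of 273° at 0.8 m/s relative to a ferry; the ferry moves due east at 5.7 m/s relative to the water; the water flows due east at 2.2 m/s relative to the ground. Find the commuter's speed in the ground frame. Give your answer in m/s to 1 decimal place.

In east/north components (m/s): commuter relative to ferry = (-0.799, 0.042); ferry relative to water = (5.700, 0.000); water relative to ground = (2.200, 0.000).
Sum = (7.101, 0.042) m/s.
Speed = |(7.101, 0.042)| = 7.101 m/s.

7.1 m/s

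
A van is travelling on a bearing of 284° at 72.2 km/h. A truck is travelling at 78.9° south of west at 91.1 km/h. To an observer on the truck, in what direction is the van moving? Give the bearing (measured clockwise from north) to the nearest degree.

Taking east as x and north as y: van velocity = (-70.055, 17.467) km/h; truck velocity = (-17.539, -89.396) km/h.
Velocity of van relative to truck = (-70.055, 17.467) − (-17.539, -89.396) = (-52.517, 106.863) km/h.
Bearing = atan2(-52.52, 106.86) = 333.83° clockwise from north.

334°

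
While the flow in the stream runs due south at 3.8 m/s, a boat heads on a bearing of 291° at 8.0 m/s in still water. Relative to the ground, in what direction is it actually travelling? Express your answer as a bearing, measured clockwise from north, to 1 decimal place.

262.9°

Taking east as x and north as y: velocity relative to the water = (-7.469, 2.867) m/s; the water relative to ground = (0.000, -3.800) m/s.
Velocity relative to ground = (-7.469, 2.867) + (0.000, -3.800) = (-7.469, -0.933) m/s.
Bearing = atan2(-7.47, -0.93) = 262.88° clockwise from north.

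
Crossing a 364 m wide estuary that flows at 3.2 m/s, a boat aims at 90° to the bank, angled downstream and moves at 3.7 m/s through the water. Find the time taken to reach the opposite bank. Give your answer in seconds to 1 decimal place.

The component of the boat's velocity perpendicular to the bank is 3.7 m/s.
Only the cross-stream component determines the crossing time; the current contributes nothing perpendicular to the bank.
Time = 364 / 3.700 = 98.378 s.

98.4 s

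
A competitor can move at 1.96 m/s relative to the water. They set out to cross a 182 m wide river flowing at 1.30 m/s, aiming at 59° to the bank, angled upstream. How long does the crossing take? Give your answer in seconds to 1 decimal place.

108.3 s

The component of the competitor's velocity perpendicular to the bank is 1.96 × sin 59° = 1.680 m/s.
The flow acts along the bank and has no component across it.
Time = 182 / 1.680 = 108.330 s.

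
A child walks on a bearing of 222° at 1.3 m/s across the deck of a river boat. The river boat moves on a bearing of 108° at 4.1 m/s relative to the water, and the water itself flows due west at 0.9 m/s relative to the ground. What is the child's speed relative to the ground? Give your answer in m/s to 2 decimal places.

In east/north components (m/s): child relative to river boat = (-0.870, -0.966); river boat relative to water = (3.899, -1.267); water relative to ground = (-0.900, 0.000).
Sum = (2.129, -2.233) m/s.
Speed = |(2.129, -2.233)| = 3.086 m/s.

3.09 m/s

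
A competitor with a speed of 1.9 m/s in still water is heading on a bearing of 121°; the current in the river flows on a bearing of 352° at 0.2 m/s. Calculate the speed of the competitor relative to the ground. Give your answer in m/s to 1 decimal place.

1.8 m/s

Taking east as x and north as y: velocity relative to the water = (1.629, -0.979) m/s; the water relative to ground = (-0.028, 0.198) m/s.
Velocity relative to ground = (1.629, -0.979) + (-0.028, 0.198) = (1.601, -0.781) m/s.
Speed = |(1.601, -0.781)| = 1.781 m/s.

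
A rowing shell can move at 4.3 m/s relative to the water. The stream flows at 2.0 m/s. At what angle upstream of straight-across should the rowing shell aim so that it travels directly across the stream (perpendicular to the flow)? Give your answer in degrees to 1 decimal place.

27.7°

To cancel the current, the upstream component of the rowing shell's velocity must equal the flow: 4.3 sin θ = 2.0.
sin θ = 2.0 / 4.3 = 0.4651.
θ = arcsin(0.4651) = 27.718°.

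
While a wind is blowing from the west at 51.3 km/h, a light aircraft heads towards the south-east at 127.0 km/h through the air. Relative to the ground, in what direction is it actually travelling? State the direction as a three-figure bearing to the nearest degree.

122°

Taking east as x and north as y: velocity relative to the air = (89.803, -89.803) km/h; the air relative to ground = (51.300, 0.000) km/h.
Velocity relative to ground = (89.803, -89.803) + (51.300, 0.000) = (141.103, -89.803) km/h.
Bearing = atan2(141.10, -89.80) = 122.47° clockwise from north.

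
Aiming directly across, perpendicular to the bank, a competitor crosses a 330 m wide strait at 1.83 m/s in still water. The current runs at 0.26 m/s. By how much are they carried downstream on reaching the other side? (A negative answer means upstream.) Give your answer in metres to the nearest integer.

Perpendicular speed = 1.830 m/s; crossing time = 330 / 1.830 = 180.328 s.
Net downstream speed = 0.260 m/s.
Drift = 0.260 × 180.328 = 46.885 m (downstream).

47 m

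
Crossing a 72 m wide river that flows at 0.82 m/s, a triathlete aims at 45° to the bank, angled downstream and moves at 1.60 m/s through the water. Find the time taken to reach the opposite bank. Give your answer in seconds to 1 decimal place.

63.6 s

The component of the triathlete's velocity perpendicular to the bank is 1.60 × sin 45° = 1.131 m/s.
The flow acts along the bank and has no component across it.
Time = 72 / 1.131 = 63.640 s.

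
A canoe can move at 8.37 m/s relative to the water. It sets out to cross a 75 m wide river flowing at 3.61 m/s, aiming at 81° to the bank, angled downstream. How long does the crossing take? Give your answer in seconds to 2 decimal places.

9.07 s

The component of the canoe's velocity perpendicular to the bank is 8.37 × sin 81° = 8.267 m/s.
The current is parallel to the bank, so it does not affect the crossing time.
Time = 75 / 8.267 = 9.072 s.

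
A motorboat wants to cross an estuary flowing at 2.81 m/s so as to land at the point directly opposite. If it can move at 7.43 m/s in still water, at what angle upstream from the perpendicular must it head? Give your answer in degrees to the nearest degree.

22°

To cancel the current, the upstream component of the motorboat's velocity must equal the flow: 7.43 sin θ = 2.81.
sin θ = 2.81 / 7.43 = 0.3782.
θ = arcsin(0.3782) = 22.222°.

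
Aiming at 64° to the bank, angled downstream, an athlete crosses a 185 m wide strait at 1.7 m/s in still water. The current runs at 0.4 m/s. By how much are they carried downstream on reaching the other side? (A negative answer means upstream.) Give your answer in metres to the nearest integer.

Perpendicular speed = 1.528 m/s; crossing time = 185 / 1.528 = 121.077 s.
Net downstream speed = 1.145 m/s.
Drift = 1.145 × 121.077 = 138.661 m (downstream).

139 m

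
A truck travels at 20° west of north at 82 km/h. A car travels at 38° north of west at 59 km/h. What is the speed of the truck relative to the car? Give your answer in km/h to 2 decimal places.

44.71 km/h

Taking east as x and north as y: truck velocity = (-28.046, 77.055) km/h; car velocity = (-46.493, 36.324) km/h.
Velocity of truck relative to car = (-28.046, 77.055) − (-46.493, 36.324) = (18.447, 40.731) km/h.
Magnitude = |(18.447, 40.731)| = 44.713 km/h.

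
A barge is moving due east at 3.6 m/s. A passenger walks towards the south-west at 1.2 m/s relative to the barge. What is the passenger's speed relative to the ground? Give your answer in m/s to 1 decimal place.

2.9 m/s

Taking east as x and north as y: barge velocity = (3.600, 0.000) m/s; passenger velocity relative to barge = (-0.849, -0.849) m/s.
Velocity relative to ground = (3.600, 0.000) + (-0.849, -0.849) = (2.751, -0.849) m/s.
Speed = |(2.751, -0.849)| = 2.879 m/s.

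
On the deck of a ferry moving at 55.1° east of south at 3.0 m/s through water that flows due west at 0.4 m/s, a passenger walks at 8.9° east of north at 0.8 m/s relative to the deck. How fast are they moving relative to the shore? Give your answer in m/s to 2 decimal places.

In east/north components (m/s): passenger relative to ferry = (0.124, 0.790); ferry relative to water = (2.460, -1.716); water relative to ground = (-0.400, 0.000).
Sum = (2.184, -0.926) m/s.
Speed = |(2.184, -0.926)| = 2.372 m/s.

2.37 m/s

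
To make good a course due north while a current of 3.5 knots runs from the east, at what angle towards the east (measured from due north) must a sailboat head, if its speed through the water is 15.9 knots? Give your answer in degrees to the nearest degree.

The current pushes perpendicular to the desired track; the heading must have a component into the current equal to 3.5 knots: 15.9 sin θ = 3.5.
sin θ = 0.2201, so θ = 12.716°.

13°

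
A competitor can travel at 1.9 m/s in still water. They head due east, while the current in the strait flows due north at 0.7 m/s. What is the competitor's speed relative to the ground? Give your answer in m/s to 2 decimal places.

2.02 m/s

Taking east as x and north as y: velocity relative to the water = (1.900, 0.000) m/s; the water relative to ground = (0.000, 0.700) m/s.
Velocity relative to ground = (1.900, 0.000) + (0.000, 0.700) = (1.900, 0.700) m/s.
Speed = |(1.900, 0.700)| = 2.025 m/s.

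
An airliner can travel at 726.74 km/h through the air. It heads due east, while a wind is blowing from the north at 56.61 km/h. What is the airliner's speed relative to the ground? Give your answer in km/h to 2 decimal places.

728.94 km/h

Taking east as x and north as y: velocity relative to the air = (726.740, 0.000) km/h; the air relative to ground = (0.000, -56.610) km/h.
Velocity relative to ground = (726.740, 0.000) + (0.000, -56.610) = (726.740, -56.610) km/h.
Speed = |(726.740, -56.610)| = 728.942 km/h.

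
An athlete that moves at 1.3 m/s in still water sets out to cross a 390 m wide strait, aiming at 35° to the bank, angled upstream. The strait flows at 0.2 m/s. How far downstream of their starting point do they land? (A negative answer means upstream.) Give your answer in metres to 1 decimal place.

Perpendicular speed = 0.746 m/s; crossing time = 390 / 0.746 = 523.034 s.
Net downstream speed = -0.865 m/s.
Drift = -0.865 × 523.034 = -452.371 m (upstream).

-452.4 m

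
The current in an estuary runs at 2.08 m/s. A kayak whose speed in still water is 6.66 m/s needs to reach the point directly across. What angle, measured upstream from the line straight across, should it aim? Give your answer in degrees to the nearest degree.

18°

To cancel the current, the upstream component of the kayak's velocity must equal the flow: 6.66 sin θ = 2.08.
sin θ = 2.08 / 6.66 = 0.3123.
θ = arcsin(0.3123) = 18.199°.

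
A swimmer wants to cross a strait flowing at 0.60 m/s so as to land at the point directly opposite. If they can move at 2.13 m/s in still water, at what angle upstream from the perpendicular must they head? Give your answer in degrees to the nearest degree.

16°

To cancel the current, the upstream component of the swimmer's velocity must equal the flow: 2.13 sin θ = 0.60.
sin θ = 0.60 / 2.13 = 0.2817.
θ = arcsin(0.2817) = 16.361°.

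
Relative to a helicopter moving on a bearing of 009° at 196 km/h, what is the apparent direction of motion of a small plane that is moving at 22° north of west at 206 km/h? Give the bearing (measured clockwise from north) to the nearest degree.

Taking east as x and north as y: small plane velocity = (-191.000, 77.169) km/h; helicopter velocity = (30.661, 193.587) km/h.
Velocity of small plane relative to helicopter = (-191.000, 77.169) − (30.661, 193.587) = (-221.661, -116.418) km/h.
Bearing = atan2(-221.66, -116.42) = 242.29° clockwise from north.

242°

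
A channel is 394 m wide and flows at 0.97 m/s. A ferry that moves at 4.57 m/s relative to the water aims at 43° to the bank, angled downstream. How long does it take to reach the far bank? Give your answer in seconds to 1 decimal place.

126.4 s

The component of the ferry's velocity perpendicular to the bank is 4.57 × sin 43° = 3.117 m/s.
The flow acts along the bank and has no component across it.
Time = 394 / 3.117 = 126.414 s.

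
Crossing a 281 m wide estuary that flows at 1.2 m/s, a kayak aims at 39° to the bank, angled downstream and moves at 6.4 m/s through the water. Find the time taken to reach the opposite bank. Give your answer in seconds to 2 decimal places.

The component of the kayak's velocity perpendicular to the bank is 6.4 × sin 39° = 4.028 m/s.
The current is parallel to the bank, so it does not affect the crossing time.
Time = 281 / 4.028 = 69.768 s.

69.77 s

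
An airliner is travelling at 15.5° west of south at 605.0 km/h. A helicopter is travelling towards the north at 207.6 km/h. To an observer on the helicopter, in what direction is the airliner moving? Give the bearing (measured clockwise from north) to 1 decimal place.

Taking east as x and north as y: airliner velocity = (-161.679, -582.996) km/h; helicopter velocity = (0.000, 207.600) km/h.
Velocity of airliner relative to helicopter = (-161.679, -582.996) − (0.000, 207.600) = (-161.679, -790.596) km/h.
Bearing = atan2(-161.68, -790.60) = 191.56° clockwise from north.

191.6°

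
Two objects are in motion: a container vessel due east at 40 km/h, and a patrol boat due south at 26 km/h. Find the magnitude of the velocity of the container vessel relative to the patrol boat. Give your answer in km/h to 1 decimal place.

47.7 km/h

Taking east as x and north as y: container vessel velocity = (40.000, 0.000) km/h; patrol boat velocity = (0.000, -26.000) km/h.
Velocity of container vessel relative to patrol boat = (40.000, 0.000) − (0.000, -26.000) = (40.000, 26.000) km/h.
Magnitude = |(40.000, 26.000)| = 47.707 km/h.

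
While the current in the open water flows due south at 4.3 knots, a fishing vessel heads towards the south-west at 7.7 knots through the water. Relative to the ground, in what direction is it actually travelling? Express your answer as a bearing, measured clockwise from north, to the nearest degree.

209°

Taking east as x and north as y: velocity relative to the water = (-5.445, -5.445) knots; the water relative to ground = (0.000, -4.300) knots.
Velocity relative to ground = (-5.445, -5.445) + (0.000, -4.300) = (-5.445, -9.745) knots.
Bearing = atan2(-5.44, -9.74) = 209.19° clockwise from north.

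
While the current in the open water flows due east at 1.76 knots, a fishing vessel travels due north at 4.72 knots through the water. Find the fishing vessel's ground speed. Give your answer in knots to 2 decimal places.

Taking east as x and north as y: velocity relative to the water = (0.000, 4.720) knots; the water relative to ground = (1.760, 0.000) knots.
Velocity relative to ground = (0.000, 4.720) + (1.760, 0.000) = (1.760, 4.720) knots.
Speed = |(1.760, 4.720)| = 5.037 knots.

5.04 knots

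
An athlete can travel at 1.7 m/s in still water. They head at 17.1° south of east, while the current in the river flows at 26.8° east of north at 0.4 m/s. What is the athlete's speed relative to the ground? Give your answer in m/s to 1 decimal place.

1.8 m/s

Taking east as x and north as y: velocity relative to the water = (1.625, -0.500) m/s; the water relative to ground = (0.180, 0.357) m/s.
Velocity relative to ground = (1.625, -0.500) + (0.180, 0.357) = (1.805, -0.143) m/s.
Speed = |(1.805, -0.143)| = 1.811 m/s.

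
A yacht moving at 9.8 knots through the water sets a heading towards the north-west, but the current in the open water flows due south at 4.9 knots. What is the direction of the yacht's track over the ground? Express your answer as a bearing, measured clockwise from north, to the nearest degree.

Taking east as x and north as y: velocity relative to the water = (-6.930, 6.930) knots; the water relative to ground = (0.000, -4.900) knots.
Velocity relative to ground = (-6.930, 6.930) + (0.000, -4.900) = (-6.930, 2.030) knots.
Bearing = atan2(-6.93, 2.03) = 286.32° clockwise from north.

286°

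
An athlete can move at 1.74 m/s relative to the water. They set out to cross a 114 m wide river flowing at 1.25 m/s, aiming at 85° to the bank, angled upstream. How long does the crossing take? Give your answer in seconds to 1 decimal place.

65.8 s

The component of the athlete's velocity perpendicular to the bank is 1.74 × sin 85° = 1.733 m/s.
The current is parallel to the bank, so it does not affect the crossing time.
Time = 114 / 1.733 = 65.768 s.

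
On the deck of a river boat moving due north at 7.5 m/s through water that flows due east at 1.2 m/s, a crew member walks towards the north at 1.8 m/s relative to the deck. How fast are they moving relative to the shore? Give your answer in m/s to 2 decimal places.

9.38 m/s

In east/north components (m/s): crew member relative to river boat = (0.000, 1.800); river boat relative to water = (0.000, 7.500); water relative to ground = (1.200, 0.000).
Sum = (1.200, 9.300) m/s.
Speed = |(1.200, 9.300)| = 9.377 m/s.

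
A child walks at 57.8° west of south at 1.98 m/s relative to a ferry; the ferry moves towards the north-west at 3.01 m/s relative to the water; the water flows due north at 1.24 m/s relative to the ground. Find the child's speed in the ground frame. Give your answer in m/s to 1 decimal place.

In east/north components (m/s): child relative to ferry = (-1.675, -1.055); ferry relative to water = (-2.128, 2.128); water relative to ground = (0.000, 1.240).
Sum = (-3.804, 2.313) m/s.
Speed = |(-3.804, 2.313)| = 4.452 m/s.

4.5 m/s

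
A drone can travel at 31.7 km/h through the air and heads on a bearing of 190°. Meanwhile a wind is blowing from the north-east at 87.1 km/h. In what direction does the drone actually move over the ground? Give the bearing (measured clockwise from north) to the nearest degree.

216°

Taking east as x and north as y: velocity relative to the air = (-5.505, -31.218) km/h; the air relative to ground = (-61.589, -61.589) km/h.
Velocity relative to ground = (-5.505, -31.218) + (-61.589, -61.589) = (-67.094, -92.807) km/h.
Bearing = atan2(-67.09, -92.81) = 215.86° clockwise from north.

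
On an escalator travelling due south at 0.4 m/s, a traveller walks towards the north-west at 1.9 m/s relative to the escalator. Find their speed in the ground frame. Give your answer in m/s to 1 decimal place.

Taking east as x and north as y: escalator velocity = (0.000, -0.400) m/s; traveller velocity relative to escalator = (-1.344, 1.344) m/s.
Velocity relative to ground = (0.000, -0.400) + (-1.344, 1.344) = (-1.344, 0.944) m/s.
Speed = |(-1.344, 0.944)| = 1.642 m/s.

1.6 m/s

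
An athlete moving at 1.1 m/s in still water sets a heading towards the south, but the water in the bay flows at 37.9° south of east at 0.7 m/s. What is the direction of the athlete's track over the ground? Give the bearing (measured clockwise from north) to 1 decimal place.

Taking east as x and north as y: velocity relative to the water = (0.000, -1.100) m/s; the water relative to ground = (0.552, -0.430) m/s.
Velocity relative to ground = (0.000, -1.100) + (0.552, -0.430) = (0.552, -1.530) m/s.
Bearing = atan2(0.55, -1.53) = 160.15° clockwise from north.

160.1°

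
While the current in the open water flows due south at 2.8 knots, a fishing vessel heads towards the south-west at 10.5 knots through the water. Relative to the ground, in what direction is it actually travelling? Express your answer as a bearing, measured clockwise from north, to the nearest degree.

Taking east as x and north as y: velocity relative to the water = (-7.425, -7.425) knots; the water relative to ground = (0.000, -2.800) knots.
Velocity relative to ground = (-7.425, -7.425) + (0.000, -2.800) = (-7.425, -10.225) knots.
Bearing = atan2(-7.42, -10.22) = 215.99° clockwise from north.

216°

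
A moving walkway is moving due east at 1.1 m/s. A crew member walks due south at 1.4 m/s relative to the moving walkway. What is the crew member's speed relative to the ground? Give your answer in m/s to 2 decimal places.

Taking east as x and north as y: moving walkway velocity = (1.100, 0.000) m/s; crew member velocity relative to moving walkway = (0.000, -1.400) m/s.
Velocity relative to ground = (1.100, 0.000) + (0.000, -1.400) = (1.100, -1.400) m/s.
Speed = |(1.100, -1.400)| = 1.780 m/s.

1.78 m/s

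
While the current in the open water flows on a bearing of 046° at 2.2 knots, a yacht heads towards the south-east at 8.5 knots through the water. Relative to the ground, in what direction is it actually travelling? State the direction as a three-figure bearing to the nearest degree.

Taking east as x and north as y: velocity relative to the water = (6.010, -6.010) knots; the water relative to ground = (1.583, 1.528) knots.
Velocity relative to ground = (6.010, -6.010) + (1.583, 1.528) = (7.593, -4.482) knots.
Bearing = atan2(7.59, -4.48) = 120.55° clockwise from north.

121°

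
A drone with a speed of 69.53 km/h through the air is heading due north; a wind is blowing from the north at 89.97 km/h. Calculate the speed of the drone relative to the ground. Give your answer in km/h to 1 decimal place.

20.4 km/h

Taking east as x and north as y: velocity relative to the air = (0.000, 69.530) km/h; the air relative to ground = (0.000, -89.970) km/h.
Velocity relative to ground = (0.000, 69.530) + (0.000, -89.970) = (0.000, -20.440) km/h.
Speed = |(0.000, -20.440)| = 20.440 km/h.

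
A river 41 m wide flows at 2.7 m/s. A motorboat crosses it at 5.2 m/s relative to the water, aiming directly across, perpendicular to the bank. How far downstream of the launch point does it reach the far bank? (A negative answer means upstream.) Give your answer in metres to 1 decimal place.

21.3 m

Perpendicular speed = 5.200 m/s; crossing time = 41 / 5.200 = 7.885 s.
Net downstream speed = 2.700 m/s.
Drift = 2.700 × 7.885 = 21.288 m (downstream).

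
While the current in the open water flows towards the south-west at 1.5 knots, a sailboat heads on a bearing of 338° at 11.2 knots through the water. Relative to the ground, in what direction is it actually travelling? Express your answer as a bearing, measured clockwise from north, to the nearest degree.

331°

Taking east as x and north as y: velocity relative to the water = (-4.196, 10.384) knots; the water relative to ground = (-1.061, -1.061) knots.
Velocity relative to ground = (-4.196, 10.384) + (-1.061, -1.061) = (-5.256, 9.324) knots.
Bearing = atan2(-5.26, 9.32) = 330.59° clockwise from north.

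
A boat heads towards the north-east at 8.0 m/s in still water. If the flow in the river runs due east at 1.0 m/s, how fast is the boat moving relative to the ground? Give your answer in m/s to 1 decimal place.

8.7 m/s

Taking east as x and north as y: velocity relative to the water = (5.657, 5.657) m/s; the water relative to ground = (1.000, 0.000) m/s.
Velocity relative to ground = (5.657, 5.657) + (1.000, 0.000) = (6.657, 5.657) m/s.
Speed = |(6.657, 5.657)| = 8.736 m/s.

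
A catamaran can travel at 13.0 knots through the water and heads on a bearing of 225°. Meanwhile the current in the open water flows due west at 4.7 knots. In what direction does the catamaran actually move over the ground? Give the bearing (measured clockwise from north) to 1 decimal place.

Taking east as x and north as y: velocity relative to the water = (-9.192, -9.192) knots; the water relative to ground = (-4.700, 0.000) knots.
Velocity relative to ground = (-9.192, -9.192) + (-4.700, 0.000) = (-13.892, -9.192) knots.
Bearing = atan2(-13.89, -9.19) = 236.51° clockwise from north.

236.5°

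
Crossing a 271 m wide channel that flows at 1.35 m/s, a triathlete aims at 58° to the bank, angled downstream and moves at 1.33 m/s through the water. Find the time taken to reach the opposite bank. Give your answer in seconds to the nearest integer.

The component of the triathlete's velocity perpendicular to the bank is 1.33 × sin 58° = 1.128 m/s.
The flow acts along the bank and has no component across it.
Time = 271 / 1.128 = 240.269 s.

240 s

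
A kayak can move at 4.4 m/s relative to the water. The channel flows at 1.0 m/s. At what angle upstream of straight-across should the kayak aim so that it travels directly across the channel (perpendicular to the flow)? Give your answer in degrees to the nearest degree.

To cancel the current, the upstream component of the kayak's velocity must equal the flow: 4.4 sin θ = 1.0.
sin θ = 1.0 / 4.4 = 0.2273.
θ = arcsin(0.2273) = 13.137°.

13°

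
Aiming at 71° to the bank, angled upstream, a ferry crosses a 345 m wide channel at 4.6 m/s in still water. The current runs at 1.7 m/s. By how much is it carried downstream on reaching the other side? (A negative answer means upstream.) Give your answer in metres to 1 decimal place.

16.1 m

Perpendicular speed = 4.349 m/s; crossing time = 345 / 4.349 = 79.322 s.
Net downstream speed = 0.202 m/s.
Drift = 0.202 × 79.322 = 16.054 m (downstream).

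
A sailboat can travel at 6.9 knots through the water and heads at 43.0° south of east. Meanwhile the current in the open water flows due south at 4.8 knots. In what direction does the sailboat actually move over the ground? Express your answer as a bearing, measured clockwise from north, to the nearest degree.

152°

Taking east as x and north as y: velocity relative to the water = (5.046, -4.706) knots; the water relative to ground = (0.000, -4.800) knots.
Velocity relative to ground = (5.046, -4.706) + (0.000, -4.800) = (5.046, -9.506) knots.
Bearing = atan2(5.05, -9.51) = 152.04° clockwise from north.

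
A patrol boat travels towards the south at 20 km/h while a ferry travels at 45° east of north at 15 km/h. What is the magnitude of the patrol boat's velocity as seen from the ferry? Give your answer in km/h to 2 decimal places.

Taking east as x and north as y: patrol boat velocity = (0.000, -20.000) km/h; ferry velocity = (10.607, 10.607) km/h.
Velocity of patrol boat relative to ferry = (0.000, -20.000) − (10.607, 10.607) = (-10.607, -30.607) km/h.
Magnitude = |(-10.607, -30.607)| = 32.392 km/h.

32.39 km/h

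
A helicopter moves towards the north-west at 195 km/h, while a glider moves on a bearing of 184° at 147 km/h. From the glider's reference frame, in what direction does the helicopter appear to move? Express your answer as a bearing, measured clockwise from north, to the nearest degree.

336°

Taking east as x and north as y: helicopter velocity = (-137.886, 137.886) km/h; glider velocity = (-10.254, -146.642) km/h.
Velocity of helicopter relative to glider = (-137.886, 137.886) − (-10.254, -146.642) = (-127.632, 284.528) km/h.
Bearing = atan2(-127.63, 284.53) = 335.84° clockwise from north.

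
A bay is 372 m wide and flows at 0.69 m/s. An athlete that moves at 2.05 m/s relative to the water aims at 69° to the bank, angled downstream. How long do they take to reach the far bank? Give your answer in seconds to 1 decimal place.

194.4 s

The component of the athlete's velocity perpendicular to the bank is 2.05 × sin 69° = 1.914 m/s.
The flow acts along the bank and has no component across it.
Time = 372 / 1.914 = 194.374 s.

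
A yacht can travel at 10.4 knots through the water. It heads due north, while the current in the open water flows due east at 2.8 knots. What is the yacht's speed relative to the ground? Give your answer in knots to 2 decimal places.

10.77 knots

Taking east as x and north as y: velocity relative to the water = (0.000, 10.400) knots; the water relative to ground = (2.800, 0.000) knots.
Velocity relative to ground = (0.000, 10.400) + (2.800, 0.000) = (2.800, 10.400) knots.
Speed = |(2.800, 10.400)| = 10.770 knots.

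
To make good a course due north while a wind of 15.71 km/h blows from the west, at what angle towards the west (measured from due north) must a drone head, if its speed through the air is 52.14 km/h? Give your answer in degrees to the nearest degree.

18°

The wind pushes perpendicular to the desired track; the heading must have a component into the wind equal to 15.71 km/h: 52.14 sin θ = 15.71.
sin θ = 0.3013, so θ = 17.536°.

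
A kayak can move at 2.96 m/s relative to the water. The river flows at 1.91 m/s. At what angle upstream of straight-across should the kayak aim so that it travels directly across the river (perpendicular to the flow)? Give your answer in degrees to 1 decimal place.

40.2°

To cancel the current, the upstream component of the kayak's velocity must equal the flow: 2.96 sin θ = 1.91.
sin θ = 1.91 / 2.96 = 0.6453.
θ = arcsin(0.6453) = 40.186°.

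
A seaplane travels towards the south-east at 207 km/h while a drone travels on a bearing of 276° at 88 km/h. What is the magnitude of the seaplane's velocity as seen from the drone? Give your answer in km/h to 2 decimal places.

280.90 km/h

Taking east as x and north as y: seaplane velocity = (146.371, -146.371) km/h; drone velocity = (-87.518, 9.199) km/h.
Velocity of seaplane relative to drone = (146.371, -146.371) − (-87.518, 9.199) = (233.889, -155.570) km/h.
Magnitude = |(233.889, -155.570)| = 280.902 km/h.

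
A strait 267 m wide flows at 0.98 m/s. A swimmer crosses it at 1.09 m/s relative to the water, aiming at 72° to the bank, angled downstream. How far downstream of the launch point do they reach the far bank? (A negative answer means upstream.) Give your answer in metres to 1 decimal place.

339.2 m

Perpendicular speed = 1.037 m/s; crossing time = 267 / 1.037 = 257.560 s.
Net downstream speed = 1.317 m/s.
Drift = 1.317 × 257.560 = 339.162 m (downstream).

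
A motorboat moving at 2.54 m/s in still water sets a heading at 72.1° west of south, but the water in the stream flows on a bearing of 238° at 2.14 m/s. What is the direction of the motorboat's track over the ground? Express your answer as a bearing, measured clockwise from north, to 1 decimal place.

Taking east as x and north as y: velocity relative to the water = (-2.417, -0.781) m/s; the water relative to ground = (-1.815, -1.134) m/s.
Velocity relative to ground = (-2.417, -0.781) + (-1.815, -1.134) = (-4.232, -1.915) m/s.
Bearing = atan2(-4.23, -1.91) = 245.66° clockwise from north.

245.7°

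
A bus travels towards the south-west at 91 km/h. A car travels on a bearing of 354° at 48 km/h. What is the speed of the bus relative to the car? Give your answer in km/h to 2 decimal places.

Taking east as x and north as y: bus velocity = (-64.347, -64.347) km/h; car velocity = (-5.017, 47.737) km/h.
Velocity of bus relative to car = (-64.347, -64.347) − (-5.017, 47.737) = (-59.329, -112.084) km/h.
Magnitude = |(-59.329, -112.084)| = 126.818 km/h.

126.82 km/h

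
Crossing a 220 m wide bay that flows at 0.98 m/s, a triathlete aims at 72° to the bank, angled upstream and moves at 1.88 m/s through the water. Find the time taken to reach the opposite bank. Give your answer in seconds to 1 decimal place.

123.0 s

The component of the triathlete's velocity perpendicular to the bank is 1.88 × sin 72° = 1.788 m/s.
Only the cross-stream component determines the crossing time; the current contributes nothing perpendicular to the bank.
Time = 220 / 1.788 = 123.043 s.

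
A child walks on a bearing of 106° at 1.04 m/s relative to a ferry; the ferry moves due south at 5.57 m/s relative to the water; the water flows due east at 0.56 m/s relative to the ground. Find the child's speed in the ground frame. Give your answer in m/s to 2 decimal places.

6.06 m/s

In east/north components (m/s): child relative to ferry = (1.000, -0.287); ferry relative to water = (0.000, -5.570); water relative to ground = (0.560, 0.000).
Sum = (1.560, -5.857) m/s.
Speed = |(1.560, -5.857)| = 6.061 m/s.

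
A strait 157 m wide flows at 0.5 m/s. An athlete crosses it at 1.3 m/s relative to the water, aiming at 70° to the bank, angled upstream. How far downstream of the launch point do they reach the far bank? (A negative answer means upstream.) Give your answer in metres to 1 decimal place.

7.1 m

Perpendicular speed = 1.222 m/s; crossing time = 157 / 1.222 = 128.520 s.
Net downstream speed = 0.055 m/s.
Drift = 0.055 × 128.520 = 7.117 m (downstream).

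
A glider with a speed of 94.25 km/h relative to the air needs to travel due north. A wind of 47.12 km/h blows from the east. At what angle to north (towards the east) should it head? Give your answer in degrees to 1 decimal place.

The wind pushes perpendicular to the desired track; the heading must have a component into the wind equal to 47.12 km/h: 94.25 sin θ = 47.12.
sin θ = 0.4999, so θ = 29.996°.

30.0°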